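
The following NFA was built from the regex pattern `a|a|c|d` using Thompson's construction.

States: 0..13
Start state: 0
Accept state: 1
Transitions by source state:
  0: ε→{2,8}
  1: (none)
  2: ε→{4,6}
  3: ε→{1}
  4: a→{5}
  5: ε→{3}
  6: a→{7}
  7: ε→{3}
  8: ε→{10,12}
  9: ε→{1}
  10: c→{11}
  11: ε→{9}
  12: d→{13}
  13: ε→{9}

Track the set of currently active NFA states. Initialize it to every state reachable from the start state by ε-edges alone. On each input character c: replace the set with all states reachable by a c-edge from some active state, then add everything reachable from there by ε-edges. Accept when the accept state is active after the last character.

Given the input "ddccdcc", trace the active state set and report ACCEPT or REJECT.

start: ε-closure({0}) = {0,2,4,6,8,10,12}
'd' @ 1: {1,9,13}  ✓accept
'd' @ 2: {}  — state set empty
rest 'ccdcc' ignored (set empty)
end set {} — state 1 not in

Answer: REJECT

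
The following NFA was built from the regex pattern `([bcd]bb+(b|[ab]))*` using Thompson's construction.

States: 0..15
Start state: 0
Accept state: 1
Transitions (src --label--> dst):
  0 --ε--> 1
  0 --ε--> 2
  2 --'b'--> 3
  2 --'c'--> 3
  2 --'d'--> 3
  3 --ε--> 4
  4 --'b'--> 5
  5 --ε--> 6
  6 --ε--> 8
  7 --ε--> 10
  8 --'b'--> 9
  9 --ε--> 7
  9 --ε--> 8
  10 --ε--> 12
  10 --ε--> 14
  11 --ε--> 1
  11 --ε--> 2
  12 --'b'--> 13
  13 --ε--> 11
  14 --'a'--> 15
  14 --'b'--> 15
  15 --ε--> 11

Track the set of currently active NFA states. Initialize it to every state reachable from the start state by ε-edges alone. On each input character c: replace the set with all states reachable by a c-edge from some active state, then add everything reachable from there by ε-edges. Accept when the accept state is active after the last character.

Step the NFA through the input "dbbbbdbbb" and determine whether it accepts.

S₀ = ε-closure({0}) = {0,1,2}
'd' @ 1: {3,4}
'b' @ 2: {5,6,8}
'b' @ 3: {7,8,9,10,12,14}
'b' @ 4: {1,2,7,8,9,10,11,12,13,14,15}  ✓accept
'b' @ 5: {1,2,3,4,7,8,9,10,11,12,13,14,15}  ✓accept
'd' @ 6: {3,4}
'b' @ 7: {5,6,8}
'b' @ 8: {7,8,9,10,12,14}
'b' @ 9: {1,2,7,8,9,10,11,12,13,14,15}  ✓accept
end set {1,2,7,8,9,10,11,12,13,14,15} — state 1 in

Answer: ACCEPT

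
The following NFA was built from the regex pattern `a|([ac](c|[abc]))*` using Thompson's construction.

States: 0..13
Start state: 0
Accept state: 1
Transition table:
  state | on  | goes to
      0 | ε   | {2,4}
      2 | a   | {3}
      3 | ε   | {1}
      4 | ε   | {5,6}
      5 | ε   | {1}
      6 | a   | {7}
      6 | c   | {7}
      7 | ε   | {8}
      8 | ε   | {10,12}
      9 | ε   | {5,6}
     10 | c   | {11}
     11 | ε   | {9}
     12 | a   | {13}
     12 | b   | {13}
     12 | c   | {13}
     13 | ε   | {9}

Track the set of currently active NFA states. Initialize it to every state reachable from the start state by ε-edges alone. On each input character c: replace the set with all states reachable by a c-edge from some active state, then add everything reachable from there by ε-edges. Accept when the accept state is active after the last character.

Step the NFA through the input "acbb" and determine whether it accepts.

Answer: REJECT

Derivation:
initial (ε-close {0}): {0,1,2,4,5,6}
'a' @ 1: {1,3,7,8,10,12}  [accepting]
'c' @ 2: {1,5,6,9,11,13}  [accepting]
'b' @ 3: {}  — state set empty
rest 'b' ignored (set empty)
after full input: {}  (accept=1 not in)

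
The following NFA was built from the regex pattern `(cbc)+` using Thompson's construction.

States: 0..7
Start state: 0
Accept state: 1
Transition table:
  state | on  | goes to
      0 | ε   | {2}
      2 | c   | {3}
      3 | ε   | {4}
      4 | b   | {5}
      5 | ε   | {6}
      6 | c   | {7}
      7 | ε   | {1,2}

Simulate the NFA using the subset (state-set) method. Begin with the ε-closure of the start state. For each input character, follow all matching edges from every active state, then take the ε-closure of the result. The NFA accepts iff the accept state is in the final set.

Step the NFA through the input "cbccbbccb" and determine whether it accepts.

Answer: REJECT

Steps:
S₀ = ε-closure({0}) = {0,2}
'c' @ 1: {3,4}
'b' @ 2: {5,6}
'c' @ 3: {1,2,7}  (accept∈set)
'c' @ 4: {3,4}
'b' @ 5: {5,6}
'b' @ 6: {}  — dead — no transitions
rest 'ccb' ignored (set empty)
end set {} — state 1 not in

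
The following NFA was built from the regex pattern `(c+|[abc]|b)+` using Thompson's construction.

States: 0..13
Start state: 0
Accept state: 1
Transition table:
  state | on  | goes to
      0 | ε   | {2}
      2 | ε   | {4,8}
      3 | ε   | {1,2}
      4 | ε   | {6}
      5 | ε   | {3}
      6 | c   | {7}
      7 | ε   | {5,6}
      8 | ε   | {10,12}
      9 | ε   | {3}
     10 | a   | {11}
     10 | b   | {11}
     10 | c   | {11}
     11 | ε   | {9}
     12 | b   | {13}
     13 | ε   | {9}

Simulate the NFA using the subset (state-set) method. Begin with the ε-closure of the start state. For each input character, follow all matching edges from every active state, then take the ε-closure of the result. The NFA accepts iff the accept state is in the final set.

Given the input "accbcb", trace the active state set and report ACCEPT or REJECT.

Answer: ACCEPT

Trace:
S₀ = ε-closure({0}) = {0,2,4,6,8,10,12}
'a' @ 1: {1,2,3,4,6,8,9,10,11,12}  [accepting]
'c' @ 2: {1,2,3,4,5,6,7,8,9,10,11,12}  [accepting]
'c' @ 3: {1,2,3,4,5,6,7,8,9,10,11,12}  [accepting]
'b' @ 4: {1,2,3,4,6,8,9,10,11,12,13}  [accepting]
'c' @ 5: {1,2,3,4,5,6,7,8,9,10,11,12}  [accepting]
'b' @ 6: {1,2,3,4,6,8,9,10,11,12,13}  [accepting]
after full input: {1,2,3,4,6,8,9,10,11,12,13}  (accept=1 in)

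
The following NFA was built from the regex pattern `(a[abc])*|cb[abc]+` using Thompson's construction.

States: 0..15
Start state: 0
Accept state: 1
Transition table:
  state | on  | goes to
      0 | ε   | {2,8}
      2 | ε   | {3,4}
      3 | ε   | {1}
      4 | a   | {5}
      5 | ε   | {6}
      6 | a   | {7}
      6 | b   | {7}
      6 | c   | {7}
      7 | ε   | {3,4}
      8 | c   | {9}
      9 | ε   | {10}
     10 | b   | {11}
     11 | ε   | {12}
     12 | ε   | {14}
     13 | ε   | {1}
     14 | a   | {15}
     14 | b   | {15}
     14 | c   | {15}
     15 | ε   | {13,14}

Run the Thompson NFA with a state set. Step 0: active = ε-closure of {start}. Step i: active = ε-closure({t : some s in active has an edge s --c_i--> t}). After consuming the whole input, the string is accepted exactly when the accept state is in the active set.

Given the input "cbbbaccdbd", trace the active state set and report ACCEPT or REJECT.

S₀ = ε-closure({0}) = {0,1,2,3,4,8}
'c' @ 1: {9,10}
'b' @ 2: {11,12,14}
'b' @ 3: {1,13,14,15}  ✓accept
'b' @ 4: {1,13,14,15}  ✓accept
'a' @ 5: {1,13,14,15}  ✓accept
'c' @ 6: {1,13,14,15}  ✓accept
'c' @ 7: {1,13,14,15}  ✓accept
'd' @ 8: {}  — state set empty
rest 'bd' ignored (set empty)
final: {}; accept 1 not in set

Answer: REJECT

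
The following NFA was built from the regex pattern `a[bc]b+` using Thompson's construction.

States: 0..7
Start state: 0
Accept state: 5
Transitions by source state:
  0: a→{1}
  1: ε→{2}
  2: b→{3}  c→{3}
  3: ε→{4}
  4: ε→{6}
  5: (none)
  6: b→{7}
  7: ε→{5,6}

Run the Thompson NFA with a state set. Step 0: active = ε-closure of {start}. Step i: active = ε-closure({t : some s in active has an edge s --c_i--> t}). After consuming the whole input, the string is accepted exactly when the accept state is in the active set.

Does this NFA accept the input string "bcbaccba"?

Answer: REJECT

Steps:
initial (ε-close {0}): {0}
'b' @ 1: {}  — state set empty
rest 'cbaccba' ignored (set empty)
final: {}; accept 5 not in set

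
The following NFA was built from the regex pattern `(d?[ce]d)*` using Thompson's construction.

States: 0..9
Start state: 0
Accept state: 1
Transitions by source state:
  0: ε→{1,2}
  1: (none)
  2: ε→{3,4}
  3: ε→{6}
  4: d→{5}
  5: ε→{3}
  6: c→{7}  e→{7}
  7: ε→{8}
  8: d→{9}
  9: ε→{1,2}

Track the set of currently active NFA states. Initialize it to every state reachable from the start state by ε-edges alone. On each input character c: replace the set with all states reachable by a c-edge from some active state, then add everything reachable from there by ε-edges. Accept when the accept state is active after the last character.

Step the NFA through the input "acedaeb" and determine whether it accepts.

start: ε-closure({0}) = {0,1,2,3,4,6}
'a' @ 1: {}  — state set empty
rest 'cedaeb' ignored (set empty)
final: {}; accept 1 not in set

Answer: REJECT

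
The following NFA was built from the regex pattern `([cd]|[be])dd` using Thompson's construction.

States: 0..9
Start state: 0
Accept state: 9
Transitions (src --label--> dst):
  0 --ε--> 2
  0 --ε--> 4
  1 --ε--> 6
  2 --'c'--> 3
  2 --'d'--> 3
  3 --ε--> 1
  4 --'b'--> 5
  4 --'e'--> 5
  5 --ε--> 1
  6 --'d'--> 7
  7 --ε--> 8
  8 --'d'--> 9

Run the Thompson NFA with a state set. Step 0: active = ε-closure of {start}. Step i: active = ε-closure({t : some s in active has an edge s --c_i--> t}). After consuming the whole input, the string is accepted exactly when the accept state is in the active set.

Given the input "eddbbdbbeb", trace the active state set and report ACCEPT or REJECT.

S₀ = ε-closure({0}) = {0,2,4}
'e' @ 1: {1,5,6}
'd' @ 2: {7,8}
'd' @ 3: {9}  ✓accept
'b' @ 4: {}  — no active states
rest 'bdbbeb' ignored (set empty)
end set {} — state 9 not in

Answer: REJECT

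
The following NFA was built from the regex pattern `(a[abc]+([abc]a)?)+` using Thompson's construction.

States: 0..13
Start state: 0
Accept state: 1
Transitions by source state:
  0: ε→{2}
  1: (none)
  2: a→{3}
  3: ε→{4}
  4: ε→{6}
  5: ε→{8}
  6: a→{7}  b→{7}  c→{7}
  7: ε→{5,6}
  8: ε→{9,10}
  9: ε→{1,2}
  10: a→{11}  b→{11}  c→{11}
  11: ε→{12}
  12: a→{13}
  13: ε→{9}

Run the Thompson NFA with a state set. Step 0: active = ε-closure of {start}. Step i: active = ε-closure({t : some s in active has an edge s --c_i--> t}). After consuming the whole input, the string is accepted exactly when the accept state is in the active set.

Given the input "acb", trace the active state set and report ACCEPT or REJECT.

Answer: ACCEPT

Trace:
initial (ε-close {0}): {0,2}
'a' @ 1: {3,4,6}
'c' @ 2: {1,2,5,6,7,8,9,10}  (accept∈set)
'b' @ 3: {1,2,5,6,7,8,9,10,11,12}  (accept∈set)
final: {1,2,5,6,7,8,9,10,11,12}; accept 1 in set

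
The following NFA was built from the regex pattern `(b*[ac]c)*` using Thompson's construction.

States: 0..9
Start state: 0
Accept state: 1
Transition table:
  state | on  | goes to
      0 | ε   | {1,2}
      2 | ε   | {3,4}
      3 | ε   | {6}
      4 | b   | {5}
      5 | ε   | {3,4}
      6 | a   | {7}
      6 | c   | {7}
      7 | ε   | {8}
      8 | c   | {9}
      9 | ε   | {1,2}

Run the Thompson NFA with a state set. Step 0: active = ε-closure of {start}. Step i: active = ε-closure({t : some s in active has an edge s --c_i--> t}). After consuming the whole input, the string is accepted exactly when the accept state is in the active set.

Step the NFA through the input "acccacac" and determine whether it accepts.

start: ε-closure({0}) = {0,1,2,3,4,6}
'a' @ 1: {7,8}
'c' @ 2: {1,2,3,4,6,9}  [accepting]
'c' @ 3: {7,8}
'c' @ 4: {1,2,3,4,6,9}  [accepting]
'a' @ 5: {7,8}
'c' @ 6: {1,2,3,4,6,9}  [accepting]
'a' @ 7: {7,8}
'c' @ 8: {1,2,3,4,6,9}  [accepting]
end set {1,2,3,4,6,9} — state 1 in

Answer: ACCEPT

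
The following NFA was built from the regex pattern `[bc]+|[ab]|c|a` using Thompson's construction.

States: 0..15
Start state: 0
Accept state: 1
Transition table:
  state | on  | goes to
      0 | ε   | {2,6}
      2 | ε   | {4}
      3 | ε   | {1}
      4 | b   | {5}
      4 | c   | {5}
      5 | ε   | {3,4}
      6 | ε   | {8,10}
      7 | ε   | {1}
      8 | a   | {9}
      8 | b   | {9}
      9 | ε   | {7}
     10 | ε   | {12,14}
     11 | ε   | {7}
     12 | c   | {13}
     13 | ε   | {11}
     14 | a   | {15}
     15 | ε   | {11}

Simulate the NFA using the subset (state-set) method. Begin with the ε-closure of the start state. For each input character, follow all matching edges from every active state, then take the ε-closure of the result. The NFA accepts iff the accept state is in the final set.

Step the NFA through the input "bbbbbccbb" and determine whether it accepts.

Answer: ACCEPT

Steps:
initial (ε-close {0}): {0,2,4,6,8,10,12,14}
'b' @ 1: {1,3,4,5,7,9}  (accept∈set)
'b' @ 2: {1,3,4,5}  (accept∈set)
'b' @ 3: {1,3,4,5}  (accept∈set)
'b' @ 4: {1,3,4,5}  (accept∈set)
'b' @ 5: {1,3,4,5}  (accept∈set)
'c' @ 6: {1,3,4,5}  (accept∈set)
'c' @ 7: {1,3,4,5}  (accept∈set)
'b' @ 8: {1,3,4,5}  (accept∈set)
'b' @ 9: {1,3,4,5}  (accept∈set)
final: {1,3,4,5}; accept 1 in set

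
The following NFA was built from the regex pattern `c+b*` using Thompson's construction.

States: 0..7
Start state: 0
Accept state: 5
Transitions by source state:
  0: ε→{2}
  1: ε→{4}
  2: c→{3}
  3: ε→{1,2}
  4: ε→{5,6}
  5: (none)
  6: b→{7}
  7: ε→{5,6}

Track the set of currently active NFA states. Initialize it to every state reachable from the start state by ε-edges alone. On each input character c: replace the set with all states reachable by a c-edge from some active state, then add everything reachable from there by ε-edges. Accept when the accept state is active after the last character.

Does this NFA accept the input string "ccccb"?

Answer: ACCEPT

Derivation:
start: ε-closure({0}) = {0,2}
'c' @ 1: {1,2,3,4,5,6}  [accepting]
'c' @ 2: {1,2,3,4,5,6}  [accepting]
'c' @ 3: {1,2,3,4,5,6}  [accepting]
'c' @ 4: {1,2,3,4,5,6}  [accepting]
'b' @ 5: {5,6,7}  [accepting]
end set {5,6,7} — state 5 in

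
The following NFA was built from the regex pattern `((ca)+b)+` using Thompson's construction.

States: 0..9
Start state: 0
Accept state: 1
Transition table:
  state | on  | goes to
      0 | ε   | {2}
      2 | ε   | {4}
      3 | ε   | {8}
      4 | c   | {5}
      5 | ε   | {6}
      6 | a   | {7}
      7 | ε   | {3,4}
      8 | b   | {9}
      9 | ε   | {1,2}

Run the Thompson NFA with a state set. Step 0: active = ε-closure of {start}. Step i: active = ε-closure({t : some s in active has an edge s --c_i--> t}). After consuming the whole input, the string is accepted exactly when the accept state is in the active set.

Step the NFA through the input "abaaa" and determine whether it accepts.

Answer: REJECT

Trace:
initial (ε-close {0}): {0,2,4}
'a' @ 1: {}  — dead — no transitions
rest 'baaa' ignored (set empty)
end set {} — state 1 not in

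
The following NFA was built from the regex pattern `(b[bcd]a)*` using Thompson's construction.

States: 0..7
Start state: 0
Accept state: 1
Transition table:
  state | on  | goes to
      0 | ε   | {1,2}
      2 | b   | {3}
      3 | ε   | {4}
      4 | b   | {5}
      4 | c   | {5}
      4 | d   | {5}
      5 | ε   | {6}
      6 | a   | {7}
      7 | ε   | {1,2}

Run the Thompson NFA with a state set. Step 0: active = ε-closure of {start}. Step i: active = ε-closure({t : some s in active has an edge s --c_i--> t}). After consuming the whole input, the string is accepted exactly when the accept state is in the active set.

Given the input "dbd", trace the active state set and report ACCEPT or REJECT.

Answer: REJECT

Derivation:
start: ε-closure({0}) = {0,1,2}
'd' @ 1: {}  — dead — no transitions
rest 'bd' ignored (set empty)
after full input: {}  (accept=1 not in)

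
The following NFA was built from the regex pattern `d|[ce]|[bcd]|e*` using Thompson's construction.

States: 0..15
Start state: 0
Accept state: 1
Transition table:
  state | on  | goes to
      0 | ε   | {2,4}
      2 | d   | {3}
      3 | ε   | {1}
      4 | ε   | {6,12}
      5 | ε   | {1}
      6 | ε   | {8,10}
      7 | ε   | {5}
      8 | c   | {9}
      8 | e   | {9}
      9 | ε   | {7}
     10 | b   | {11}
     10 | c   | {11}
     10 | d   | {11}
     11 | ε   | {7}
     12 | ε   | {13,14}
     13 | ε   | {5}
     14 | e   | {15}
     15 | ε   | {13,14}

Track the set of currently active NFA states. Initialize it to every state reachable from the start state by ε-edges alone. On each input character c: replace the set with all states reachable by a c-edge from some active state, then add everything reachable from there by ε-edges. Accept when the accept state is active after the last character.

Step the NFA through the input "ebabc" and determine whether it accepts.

initial (ε-close {0}): {0,1,2,4,5,6,8,10,12,13,14}
'e' @ 1: {1,5,7,9,13,14,15}  ✓accept
'b' @ 2: {}  — dead — no transitions
rest 'abc' ignored (set empty)
final: {}; accept 1 not in set

Answer: REJECT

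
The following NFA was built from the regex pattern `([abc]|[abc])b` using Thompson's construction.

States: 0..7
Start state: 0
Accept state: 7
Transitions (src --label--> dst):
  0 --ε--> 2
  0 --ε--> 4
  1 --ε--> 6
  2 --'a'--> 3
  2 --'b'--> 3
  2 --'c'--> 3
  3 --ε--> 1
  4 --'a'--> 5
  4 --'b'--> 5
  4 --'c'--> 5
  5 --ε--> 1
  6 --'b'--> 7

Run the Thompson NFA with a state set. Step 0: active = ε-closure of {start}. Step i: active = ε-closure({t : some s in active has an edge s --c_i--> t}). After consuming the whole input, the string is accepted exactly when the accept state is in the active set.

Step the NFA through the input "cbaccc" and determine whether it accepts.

initial (ε-close {0}): {0,2,4}
'c' @ 1: {1,3,5,6}
'b' @ 2: {7}  (accept∈set)
'a' @ 3: {}  — no active states
rest 'ccc' ignored (set empty)
end set {} — state 7 not in

Answer: REJECT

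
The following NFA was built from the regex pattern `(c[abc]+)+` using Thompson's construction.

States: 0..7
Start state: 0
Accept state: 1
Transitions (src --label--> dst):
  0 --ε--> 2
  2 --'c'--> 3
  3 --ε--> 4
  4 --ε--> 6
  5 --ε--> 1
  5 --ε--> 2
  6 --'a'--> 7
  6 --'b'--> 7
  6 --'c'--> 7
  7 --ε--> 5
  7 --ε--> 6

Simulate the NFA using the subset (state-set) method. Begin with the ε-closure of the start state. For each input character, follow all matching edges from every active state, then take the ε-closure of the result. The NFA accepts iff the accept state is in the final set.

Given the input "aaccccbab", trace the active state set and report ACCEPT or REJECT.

Answer: REJECT

Steps:
S₀ = ε-closure({0}) = {0,2}
'a' @ 1: {}  — dead — no transitions
rest 'accccbab' ignored (set empty)
final: {}; accept 1 not in set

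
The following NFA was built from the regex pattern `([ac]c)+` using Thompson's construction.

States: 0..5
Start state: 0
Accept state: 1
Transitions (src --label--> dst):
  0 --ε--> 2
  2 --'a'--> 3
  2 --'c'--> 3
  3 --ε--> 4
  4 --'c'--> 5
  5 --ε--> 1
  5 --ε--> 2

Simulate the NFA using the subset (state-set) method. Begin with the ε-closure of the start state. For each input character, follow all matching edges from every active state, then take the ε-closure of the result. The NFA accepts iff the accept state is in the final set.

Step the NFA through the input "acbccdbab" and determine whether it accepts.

Answer: REJECT

Steps:
S₀ = ε-closure({0}) = {0,2}
'a' @ 1: {3,4}
'c' @ 2: {1,2,5}  ✓accept
'b' @ 3: {}  — state set empty
rest 'ccdbab' ignored (set empty)
after full input: {}  (accept=1 not in)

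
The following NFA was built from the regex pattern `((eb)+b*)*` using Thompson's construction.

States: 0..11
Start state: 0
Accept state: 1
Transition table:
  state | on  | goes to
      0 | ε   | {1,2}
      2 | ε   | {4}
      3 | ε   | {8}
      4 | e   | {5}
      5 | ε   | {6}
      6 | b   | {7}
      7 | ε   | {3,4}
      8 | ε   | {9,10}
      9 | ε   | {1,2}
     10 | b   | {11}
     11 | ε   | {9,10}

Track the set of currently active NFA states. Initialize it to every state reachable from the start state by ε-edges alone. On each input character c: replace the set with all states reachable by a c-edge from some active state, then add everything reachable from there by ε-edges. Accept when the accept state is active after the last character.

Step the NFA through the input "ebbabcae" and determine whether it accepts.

start: ε-closure({0}) = {0,1,2,4}
'e' @ 1: {5,6}
'b' @ 2: {1,2,3,4,7,8,9,10}  [accepting]
'b' @ 3: {1,2,4,9,10,11}  [accepting]
'a' @ 4: {}  — state set empty
rest 'bcae' ignored (set empty)
end set {} — state 1 not in

Answer: REJECT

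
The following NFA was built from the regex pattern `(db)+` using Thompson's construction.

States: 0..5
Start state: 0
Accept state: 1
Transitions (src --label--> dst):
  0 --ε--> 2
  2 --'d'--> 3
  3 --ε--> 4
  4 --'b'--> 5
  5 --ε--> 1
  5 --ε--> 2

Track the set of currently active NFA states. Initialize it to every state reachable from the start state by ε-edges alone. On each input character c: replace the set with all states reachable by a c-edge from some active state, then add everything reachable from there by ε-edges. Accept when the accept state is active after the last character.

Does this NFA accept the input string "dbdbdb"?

start: ε-closure({0}) = {0,2}
'd' @ 1: {3,4}
'b' @ 2: {1,2,5}  [accepting]
'd' @ 3: {3,4}
'b' @ 4: {1,2,5}  [accepting]
'd' @ 5: {3,4}
'b' @ 6: {1,2,5}  [accepting]
final: {1,2,5}; accept 1 in set

Answer: ACCEPT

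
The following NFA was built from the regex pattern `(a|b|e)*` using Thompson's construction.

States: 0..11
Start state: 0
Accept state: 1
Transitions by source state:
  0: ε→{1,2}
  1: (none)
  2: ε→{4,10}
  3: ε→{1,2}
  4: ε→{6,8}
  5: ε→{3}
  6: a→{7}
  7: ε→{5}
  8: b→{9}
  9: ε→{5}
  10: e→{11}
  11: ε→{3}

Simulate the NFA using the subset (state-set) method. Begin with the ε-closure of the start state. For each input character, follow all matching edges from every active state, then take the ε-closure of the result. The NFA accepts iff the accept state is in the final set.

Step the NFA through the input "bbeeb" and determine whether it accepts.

Answer: ACCEPT

Trace:
initial (ε-close {0}): {0,1,2,4,6,8,10}
'b' @ 1: {1,2,3,4,5,6,8,9,10}  ✓accept
'b' @ 2: {1,2,3,4,5,6,8,9,10}  ✓accept
'e' @ 3: {1,2,3,4,6,8,10,11}  ✓accept
'e' @ 4: {1,2,3,4,6,8,10,11}  ✓accept
'b' @ 5: {1,2,3,4,5,6,8,9,10}  ✓accept
after full input: {1,2,3,4,5,6,8,9,10}  (accept=1 in)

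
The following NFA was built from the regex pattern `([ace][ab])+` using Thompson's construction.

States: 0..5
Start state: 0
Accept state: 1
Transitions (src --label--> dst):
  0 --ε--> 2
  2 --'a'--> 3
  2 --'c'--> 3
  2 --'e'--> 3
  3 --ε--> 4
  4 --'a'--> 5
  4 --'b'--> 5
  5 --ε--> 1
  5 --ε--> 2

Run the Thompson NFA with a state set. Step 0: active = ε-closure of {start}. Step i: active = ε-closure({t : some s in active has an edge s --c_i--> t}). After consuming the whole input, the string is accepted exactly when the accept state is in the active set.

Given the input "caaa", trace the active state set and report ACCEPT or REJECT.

Answer: ACCEPT

Trace:
start: ε-closure({0}) = {0,2}
'c' @ 1: {3,4}
'a' @ 2: {1,2,5}  (accept∈set)
'a' @ 3: {3,4}
'a' @ 4: {1,2,5}  (accept∈set)
end set {1,2,5} — state 1 in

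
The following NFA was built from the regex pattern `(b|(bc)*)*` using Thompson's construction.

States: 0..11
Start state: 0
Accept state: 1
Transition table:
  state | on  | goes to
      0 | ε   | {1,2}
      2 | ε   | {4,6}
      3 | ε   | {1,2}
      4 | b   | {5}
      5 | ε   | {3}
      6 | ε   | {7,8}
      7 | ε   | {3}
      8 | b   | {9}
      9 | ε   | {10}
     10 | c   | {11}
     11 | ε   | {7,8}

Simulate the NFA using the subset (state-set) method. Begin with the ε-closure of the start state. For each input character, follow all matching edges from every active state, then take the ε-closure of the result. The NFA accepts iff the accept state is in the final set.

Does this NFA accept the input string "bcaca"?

initial (ε-close {0}): {0,1,2,3,4,6,7,8}
'b' @ 1: {1,2,3,4,5,6,7,8,9,10}  (accept∈set)
'c' @ 2: {1,2,3,4,6,7,8,11}  (accept∈set)
'a' @ 3: {}  — no active states
rest 'ca' ignored (set empty)
after full input: {}  (accept=1 not in)

Answer: REJECT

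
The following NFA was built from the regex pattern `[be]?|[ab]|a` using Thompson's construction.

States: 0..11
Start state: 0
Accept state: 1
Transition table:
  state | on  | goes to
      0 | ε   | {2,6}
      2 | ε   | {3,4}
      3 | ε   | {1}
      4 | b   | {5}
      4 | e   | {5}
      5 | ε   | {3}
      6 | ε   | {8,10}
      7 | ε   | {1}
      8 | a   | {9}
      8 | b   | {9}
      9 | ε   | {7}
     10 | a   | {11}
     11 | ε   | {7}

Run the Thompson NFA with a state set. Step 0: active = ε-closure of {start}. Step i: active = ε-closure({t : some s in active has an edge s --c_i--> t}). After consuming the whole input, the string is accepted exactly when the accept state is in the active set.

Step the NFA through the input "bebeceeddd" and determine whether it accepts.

Answer: REJECT

Steps:
S₀ = ε-closure({0}) = {0,1,2,3,4,6,8,10}
'b' @ 1: {1,3,5,7,9}  (accept∈set)
'e' @ 2: {}  — state set empty
rest 'beceeddd' ignored (set empty)
final: {}; accept 1 not in set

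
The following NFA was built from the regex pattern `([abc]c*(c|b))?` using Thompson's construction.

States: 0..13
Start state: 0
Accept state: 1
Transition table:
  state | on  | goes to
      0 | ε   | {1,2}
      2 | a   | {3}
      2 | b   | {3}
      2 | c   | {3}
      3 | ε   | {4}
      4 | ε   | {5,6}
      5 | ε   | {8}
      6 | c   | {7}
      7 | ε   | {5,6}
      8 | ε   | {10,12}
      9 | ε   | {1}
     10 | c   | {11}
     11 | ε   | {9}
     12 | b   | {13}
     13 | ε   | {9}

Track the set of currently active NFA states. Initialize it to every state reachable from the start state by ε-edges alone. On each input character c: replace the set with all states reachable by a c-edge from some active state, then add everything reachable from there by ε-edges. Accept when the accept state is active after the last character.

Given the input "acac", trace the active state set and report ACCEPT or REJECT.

Answer: REJECT

Trace:
start: ε-closure({0}) = {0,1,2}
'a' @ 1: {3,4,5,6,8,10,12}
'c' @ 2: {1,5,6,7,8,9,10,11,12}  [accepting]
'a' @ 3: {}  — dead — no transitions
rest 'c' ignored (set empty)
final: {}; accept 1 not in set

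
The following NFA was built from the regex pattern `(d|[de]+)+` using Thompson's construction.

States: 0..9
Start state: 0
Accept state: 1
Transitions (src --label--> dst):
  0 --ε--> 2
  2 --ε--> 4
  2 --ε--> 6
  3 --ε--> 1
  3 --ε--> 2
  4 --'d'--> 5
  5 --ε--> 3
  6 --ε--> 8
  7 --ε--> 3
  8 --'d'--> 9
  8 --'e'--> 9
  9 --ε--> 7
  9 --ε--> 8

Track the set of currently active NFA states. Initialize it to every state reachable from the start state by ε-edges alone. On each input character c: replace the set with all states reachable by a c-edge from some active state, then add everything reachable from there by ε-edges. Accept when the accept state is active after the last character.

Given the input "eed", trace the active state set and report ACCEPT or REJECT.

S₀ = ε-closure({0}) = {0,2,4,6,8}
'e' @ 1: {1,2,3,4,6,7,8,9}  (accept∈set)
'e' @ 2: {1,2,3,4,6,7,8,9}  (accept∈set)
'd' @ 3: {1,2,3,4,5,6,7,8,9}  (accept∈set)
after full input: {1,2,3,4,5,6,7,8,9}  (accept=1 in)

Answer: ACCEPT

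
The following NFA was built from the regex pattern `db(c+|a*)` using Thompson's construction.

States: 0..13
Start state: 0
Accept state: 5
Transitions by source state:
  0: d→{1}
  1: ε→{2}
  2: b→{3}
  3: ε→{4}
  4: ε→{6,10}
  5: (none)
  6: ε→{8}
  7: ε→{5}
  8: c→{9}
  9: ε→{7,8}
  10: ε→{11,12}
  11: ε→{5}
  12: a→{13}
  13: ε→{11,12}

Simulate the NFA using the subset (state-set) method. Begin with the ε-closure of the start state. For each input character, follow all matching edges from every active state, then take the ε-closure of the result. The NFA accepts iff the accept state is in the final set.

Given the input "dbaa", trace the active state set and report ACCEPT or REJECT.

Answer: ACCEPT

Steps:
initial (ε-close {0}): {0}
'd' @ 1: {1,2}
'b' @ 2: {3,4,5,6,8,10,11,12}  ✓accept
'a' @ 3: {5,11,12,13}  ✓accept
'a' @ 4: {5,11,12,13}  ✓accept
final: {5,11,12,13}; accept 5 in set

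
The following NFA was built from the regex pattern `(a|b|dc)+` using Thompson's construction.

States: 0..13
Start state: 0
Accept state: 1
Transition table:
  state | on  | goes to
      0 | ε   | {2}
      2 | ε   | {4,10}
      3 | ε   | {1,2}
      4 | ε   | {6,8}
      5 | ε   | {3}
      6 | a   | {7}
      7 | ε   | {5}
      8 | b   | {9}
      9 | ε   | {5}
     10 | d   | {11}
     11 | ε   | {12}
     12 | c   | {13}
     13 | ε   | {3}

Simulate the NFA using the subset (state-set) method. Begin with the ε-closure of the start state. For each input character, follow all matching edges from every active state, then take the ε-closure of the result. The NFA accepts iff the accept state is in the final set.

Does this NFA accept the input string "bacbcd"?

Answer: REJECT

Trace:
start: ε-closure({0}) = {0,2,4,6,8,10}
'b' @ 1: {1,2,3,4,5,6,8,9,10}  [accepting]
'a' @ 2: {1,2,3,4,5,6,7,8,10}  [accepting]
'c' @ 3: {}  — no active states
rest 'bcd' ignored (set empty)
after full input: {}  (accept=1 not in)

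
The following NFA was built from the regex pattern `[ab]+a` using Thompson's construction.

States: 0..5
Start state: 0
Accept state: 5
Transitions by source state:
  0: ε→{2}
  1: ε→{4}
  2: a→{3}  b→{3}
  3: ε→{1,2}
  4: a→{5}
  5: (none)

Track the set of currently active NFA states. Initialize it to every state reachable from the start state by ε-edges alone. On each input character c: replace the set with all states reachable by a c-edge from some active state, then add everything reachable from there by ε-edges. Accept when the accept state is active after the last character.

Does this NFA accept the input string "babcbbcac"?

Answer: REJECT

Steps:
initial (ε-close {0}): {0,2}
'b' @ 1: {1,2,3,4}
'a' @ 2: {1,2,3,4,5}  [accepting]
'b' @ 3: {1,2,3,4}
'c' @ 4: {}  — no active states
rest 'bbcac' ignored (set empty)
after full input: {}  (accept=5 not in)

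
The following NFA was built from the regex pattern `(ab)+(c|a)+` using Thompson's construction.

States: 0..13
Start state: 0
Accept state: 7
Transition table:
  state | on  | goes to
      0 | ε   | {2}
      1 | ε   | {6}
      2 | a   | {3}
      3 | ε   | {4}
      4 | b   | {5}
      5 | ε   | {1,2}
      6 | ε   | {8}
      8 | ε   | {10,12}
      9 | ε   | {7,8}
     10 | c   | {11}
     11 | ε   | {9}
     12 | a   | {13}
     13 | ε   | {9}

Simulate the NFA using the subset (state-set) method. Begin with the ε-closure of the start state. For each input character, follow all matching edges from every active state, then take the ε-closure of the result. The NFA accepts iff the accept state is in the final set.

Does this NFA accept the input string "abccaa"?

S₀ = ε-closure({0}) = {0,2}
'a' @ 1: {3,4}
'b' @ 2: {1,2,5,6,8,10,12}
'c' @ 3: {7,8,9,10,11,12}  (accept∈set)
'c' @ 4: {7,8,9,10,11,12}  (accept∈set)
'a' @ 5: {7,8,9,10,12,13}  (accept∈set)
'a' @ 6: {7,8,9,10,12,13}  (accept∈set)
end set {7,8,9,10,12,13} — state 7 in

Answer: ACCEPT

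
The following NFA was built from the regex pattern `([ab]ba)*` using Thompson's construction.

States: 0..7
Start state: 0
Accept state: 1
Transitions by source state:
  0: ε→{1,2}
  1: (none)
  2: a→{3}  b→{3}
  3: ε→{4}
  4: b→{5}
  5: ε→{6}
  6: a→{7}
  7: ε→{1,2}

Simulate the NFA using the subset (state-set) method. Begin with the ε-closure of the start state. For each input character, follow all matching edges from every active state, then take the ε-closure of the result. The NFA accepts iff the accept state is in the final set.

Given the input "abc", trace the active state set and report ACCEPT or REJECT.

start: ε-closure({0}) = {0,1,2}
'a' @ 1: {3,4}
'b' @ 2: {5,6}
'c' @ 3: {}  — dead — no transitions
after full input: {}  (accept=1 not in)

Answer: REJECT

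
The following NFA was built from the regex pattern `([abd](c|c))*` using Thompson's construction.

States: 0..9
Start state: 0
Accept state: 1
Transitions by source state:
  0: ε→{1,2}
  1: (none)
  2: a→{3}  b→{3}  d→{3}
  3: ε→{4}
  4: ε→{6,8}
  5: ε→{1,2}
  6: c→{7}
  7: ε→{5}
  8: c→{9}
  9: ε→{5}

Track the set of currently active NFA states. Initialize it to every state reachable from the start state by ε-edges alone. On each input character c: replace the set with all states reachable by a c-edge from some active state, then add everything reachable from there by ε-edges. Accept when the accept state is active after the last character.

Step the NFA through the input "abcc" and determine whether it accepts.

Answer: REJECT

Derivation:
start: ε-closure({0}) = {0,1,2}
'a' @ 1: {3,4,6,8}
'b' @ 2: {}  — no active states
rest 'cc' ignored (set empty)
end set {} — state 1 not in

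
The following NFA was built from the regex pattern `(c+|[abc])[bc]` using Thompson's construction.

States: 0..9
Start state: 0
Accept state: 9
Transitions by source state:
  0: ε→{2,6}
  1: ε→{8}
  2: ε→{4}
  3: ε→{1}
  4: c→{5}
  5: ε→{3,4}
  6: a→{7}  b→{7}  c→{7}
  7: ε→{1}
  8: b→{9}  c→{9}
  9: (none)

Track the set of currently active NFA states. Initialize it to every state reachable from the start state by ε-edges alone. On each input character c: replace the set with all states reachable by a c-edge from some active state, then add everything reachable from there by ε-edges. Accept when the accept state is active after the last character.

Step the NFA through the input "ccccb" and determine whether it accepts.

Answer: ACCEPT

Trace:
start: ε-closure({0}) = {0,2,4,6}
'c' @ 1: {1,3,4,5,7,8}
'c' @ 2: {1,3,4,5,8,9}  (accept∈set)
'c' @ 3: {1,3,4,5,8,9}  (accept∈set)
'c' @ 4: {1,3,4,5,8,9}  (accept∈set)
'b' @ 5: {9}  (accept∈set)
final: {9}; accept 9 in set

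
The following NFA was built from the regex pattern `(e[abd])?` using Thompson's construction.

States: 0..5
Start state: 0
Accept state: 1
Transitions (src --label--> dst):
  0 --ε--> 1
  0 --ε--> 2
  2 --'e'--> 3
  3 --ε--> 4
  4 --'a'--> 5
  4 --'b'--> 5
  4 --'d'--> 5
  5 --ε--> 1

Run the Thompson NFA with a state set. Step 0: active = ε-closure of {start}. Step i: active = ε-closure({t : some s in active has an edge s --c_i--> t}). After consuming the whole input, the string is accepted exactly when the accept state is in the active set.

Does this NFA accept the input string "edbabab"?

Answer: REJECT

Steps:
start: ε-closure({0}) = {0,1,2}
'e' @ 1: {3,4}
'd' @ 2: {1,5}  (accept∈set)
'b' @ 3: {}  — no active states
rest 'abab' ignored (set empty)
end set {} — state 1 not in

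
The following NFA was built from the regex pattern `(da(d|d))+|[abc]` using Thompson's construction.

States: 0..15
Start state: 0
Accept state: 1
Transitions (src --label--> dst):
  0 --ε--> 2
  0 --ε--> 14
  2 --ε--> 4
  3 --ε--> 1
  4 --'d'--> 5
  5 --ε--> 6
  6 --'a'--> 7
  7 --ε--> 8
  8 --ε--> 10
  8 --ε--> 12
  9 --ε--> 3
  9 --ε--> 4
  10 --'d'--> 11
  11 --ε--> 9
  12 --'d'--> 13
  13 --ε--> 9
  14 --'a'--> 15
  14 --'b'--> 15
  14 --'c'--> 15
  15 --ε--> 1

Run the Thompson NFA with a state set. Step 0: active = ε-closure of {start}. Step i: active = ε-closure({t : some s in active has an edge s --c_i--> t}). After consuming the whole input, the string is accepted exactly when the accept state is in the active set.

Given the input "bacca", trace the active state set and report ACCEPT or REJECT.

start: ε-closure({0}) = {0,2,4,14}
'b' @ 1: {1,15}  ✓accept
'a' @ 2: {}  — no active states
rest 'cca' ignored (set empty)
after full input: {}  (accept=1 not in)

Answer: REJECT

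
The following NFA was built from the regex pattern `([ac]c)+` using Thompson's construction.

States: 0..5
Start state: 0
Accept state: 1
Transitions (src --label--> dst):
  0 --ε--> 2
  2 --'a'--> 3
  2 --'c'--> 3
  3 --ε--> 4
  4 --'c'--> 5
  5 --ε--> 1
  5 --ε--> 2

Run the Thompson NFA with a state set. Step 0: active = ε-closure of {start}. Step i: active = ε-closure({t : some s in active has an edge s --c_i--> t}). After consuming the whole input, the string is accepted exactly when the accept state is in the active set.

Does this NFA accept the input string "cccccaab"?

initial (ε-close {0}): {0,2}
'c' @ 1: {3,4}
'c' @ 2: {1,2,5}  [accepting]
'c' @ 3: {3,4}
'c' @ 4: {1,2,5}  [accepting]
'c' @ 5: {3,4}
'a' @ 6: {}  — no active states
rest 'ab' ignored (set empty)
after full input: {}  (accept=1 not in)

Answer: REJECT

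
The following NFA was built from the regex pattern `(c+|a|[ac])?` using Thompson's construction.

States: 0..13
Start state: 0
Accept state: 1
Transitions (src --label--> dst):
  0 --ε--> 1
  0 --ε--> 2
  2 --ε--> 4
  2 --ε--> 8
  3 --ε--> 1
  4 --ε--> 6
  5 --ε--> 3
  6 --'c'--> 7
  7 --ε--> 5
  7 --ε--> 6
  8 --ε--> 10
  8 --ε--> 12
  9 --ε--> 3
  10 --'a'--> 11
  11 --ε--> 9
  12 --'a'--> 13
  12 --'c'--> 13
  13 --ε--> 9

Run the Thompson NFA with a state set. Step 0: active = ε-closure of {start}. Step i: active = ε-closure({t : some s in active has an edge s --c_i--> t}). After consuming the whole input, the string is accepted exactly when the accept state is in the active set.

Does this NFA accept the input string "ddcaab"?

initial (ε-close {0}): {0,1,2,4,6,8,10,12}
'd' @ 1: {}  — no active states
rest 'dcaab' ignored (set empty)
end set {} — state 1 not in

Answer: REJECT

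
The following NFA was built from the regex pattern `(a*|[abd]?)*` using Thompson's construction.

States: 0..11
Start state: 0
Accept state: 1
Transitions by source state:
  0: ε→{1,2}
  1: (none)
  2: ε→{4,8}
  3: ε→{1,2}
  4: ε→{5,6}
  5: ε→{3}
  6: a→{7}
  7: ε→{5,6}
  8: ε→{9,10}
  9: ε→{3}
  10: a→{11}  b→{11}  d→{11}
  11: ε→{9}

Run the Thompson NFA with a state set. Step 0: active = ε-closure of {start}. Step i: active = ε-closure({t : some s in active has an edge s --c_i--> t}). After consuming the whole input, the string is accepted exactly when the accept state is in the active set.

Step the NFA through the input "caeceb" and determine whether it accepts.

initial (ε-close {0}): {0,1,2,3,4,5,6,8,9,10}
'c' @ 1: {}  — dead — no transitions
rest 'aeceb' ignored (set empty)
after full input: {}  (accept=1 not in)

Answer: REJECT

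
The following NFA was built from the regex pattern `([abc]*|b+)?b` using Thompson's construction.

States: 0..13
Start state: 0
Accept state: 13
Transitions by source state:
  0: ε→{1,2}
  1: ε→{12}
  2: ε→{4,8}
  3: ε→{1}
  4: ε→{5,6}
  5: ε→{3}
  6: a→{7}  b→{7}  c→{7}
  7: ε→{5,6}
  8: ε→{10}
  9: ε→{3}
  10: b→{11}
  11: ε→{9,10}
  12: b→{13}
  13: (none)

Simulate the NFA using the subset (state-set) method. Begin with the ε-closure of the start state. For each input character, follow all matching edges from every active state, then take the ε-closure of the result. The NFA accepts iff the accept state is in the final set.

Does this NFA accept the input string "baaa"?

initial (ε-close {0}): {0,1,2,3,4,5,6,8,10,12}
'b' @ 1: {1,3,5,6,7,9,10,11,12,13}  ✓accept
'a' @ 2: {1,3,5,6,7,12}
'a' @ 3: {1,3,5,6,7,12}
'a' @ 4: {1,3,5,6,7,12}
end set {1,3,5,6,7,12} — state 13 not in

Answer: REJECT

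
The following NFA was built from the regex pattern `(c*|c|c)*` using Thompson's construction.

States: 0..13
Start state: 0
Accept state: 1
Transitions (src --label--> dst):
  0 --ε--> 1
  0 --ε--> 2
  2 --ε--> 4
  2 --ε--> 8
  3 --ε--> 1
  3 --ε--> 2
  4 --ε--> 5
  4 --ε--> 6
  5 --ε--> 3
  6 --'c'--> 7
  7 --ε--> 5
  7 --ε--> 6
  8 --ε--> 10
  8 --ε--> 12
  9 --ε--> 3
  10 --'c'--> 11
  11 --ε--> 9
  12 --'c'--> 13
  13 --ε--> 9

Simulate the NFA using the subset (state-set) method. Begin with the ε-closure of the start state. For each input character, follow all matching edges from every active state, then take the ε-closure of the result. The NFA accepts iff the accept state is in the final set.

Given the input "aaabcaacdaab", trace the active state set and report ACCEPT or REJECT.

start: ε-closure({0}) = {0,1,2,3,4,5,6,8,10,12}
'a' @ 1: {}  — dead — no transitions
rest 'aabcaacdaab' ignored (set empty)
after full input: {}  (accept=1 not in)

Answer: REJECT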